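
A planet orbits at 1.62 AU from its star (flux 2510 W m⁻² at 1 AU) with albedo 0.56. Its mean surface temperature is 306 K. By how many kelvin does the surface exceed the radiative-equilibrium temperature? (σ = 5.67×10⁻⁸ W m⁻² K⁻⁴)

ΔT ≈ 98.5 K

S = 2510/1.62² = 956.4 W m⁻².
T_eq = [S(1−A)/(4σ)]^(1/4) = [956.4×0.44/(4×5.67×10⁻⁸)]^(1/4) = 207.5 K.
ΔT = T_surf − T_eq = 306 − 207.5.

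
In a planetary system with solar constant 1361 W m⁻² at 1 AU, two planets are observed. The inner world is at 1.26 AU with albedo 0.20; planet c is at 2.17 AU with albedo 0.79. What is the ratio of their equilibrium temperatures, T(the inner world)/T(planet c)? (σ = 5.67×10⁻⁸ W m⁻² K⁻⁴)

T₁/T₂ ≈ 1.833

T_eq = [S₀(1−A)/(4σd²)]^(1/4), so T ∝ (1−A)^(1/4) / √d.
T₁ = [1361×0.80/(4×5.67×10⁻⁸×1.26²)]^(1/4) = 234.50 K.
T₂ = [1361×0.21/(4×5.67×10⁻⁸×2.17²)]^(1/4) = 127.90 K.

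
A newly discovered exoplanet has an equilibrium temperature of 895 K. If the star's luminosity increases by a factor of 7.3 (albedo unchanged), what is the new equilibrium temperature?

T_eq ∝ L^(1/4) · d^(−1/2).
T′ = 895 × 7.3^(1/4) = 1470 K.

T_eq ≈ 1470 K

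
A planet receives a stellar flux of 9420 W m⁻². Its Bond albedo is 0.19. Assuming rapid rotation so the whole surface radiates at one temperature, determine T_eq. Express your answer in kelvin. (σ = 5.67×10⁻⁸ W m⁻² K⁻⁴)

T_eq ≈ 428 K

Energy balance: absorbed = emitted ⇒ πR²·S(1−A) = 4πR²·σT_eq⁴, so T_eq⁴ = S(1−A)/(4σ).
T_eq = [9420 × 0.81 / (4 × 5.67×10⁻⁸)]^(1/4) = (3.36×10¹⁰)^(1/4) = 428 K.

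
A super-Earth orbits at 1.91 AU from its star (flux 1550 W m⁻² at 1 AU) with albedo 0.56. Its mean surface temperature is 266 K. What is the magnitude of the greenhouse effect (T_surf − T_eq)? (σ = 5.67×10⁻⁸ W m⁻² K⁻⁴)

ΔT ≈ 96.6 K

S = 1550/1.91² = 424.9 W m⁻².
T_eq = [S(1−A)/(4σ)]^(1/4) = [424.9×0.44/(4×5.67×10⁻⁸)]^(1/4) = 169.4 K.
ΔT = T_surf − T_eq = 266 − 169.4.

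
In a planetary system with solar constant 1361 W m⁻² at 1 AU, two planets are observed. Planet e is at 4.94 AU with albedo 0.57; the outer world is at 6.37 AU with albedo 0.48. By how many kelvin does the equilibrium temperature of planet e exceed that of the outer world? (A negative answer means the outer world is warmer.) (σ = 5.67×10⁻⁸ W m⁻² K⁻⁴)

ΔT ≈ 7.8 K

T_eq = [S₀(1−A)/(4σd²)]^(1/4), so T ∝ (1−A)^(1/4) / √d.
T₁ = [1361×0.43/(4×5.67×10⁻⁸×4.94²)]^(1/4) = 101.40 K.
T₂ = [1361×0.52/(4×5.67×10⁻⁸×6.37²)]^(1/4) = 93.65 K.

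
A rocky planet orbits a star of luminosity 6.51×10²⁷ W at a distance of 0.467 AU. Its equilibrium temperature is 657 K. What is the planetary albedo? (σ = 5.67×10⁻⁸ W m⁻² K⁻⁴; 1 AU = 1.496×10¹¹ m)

d = 0.467 AU = 6.99×10¹⁰ m.
Flux: S = L/(4πd²) = 6.51×10²⁷/(4π×(6.99×10¹⁰)²) = 1.06×10⁵ W m⁻².
From T_eq⁴ = S(1−A)/(4σ): 1−A = 4σT_eq⁴/S.
1−A = 4 × 5.67×10⁻⁸ × (657)⁴ / 1.06×10⁵ = 0.398.

A ≈ 0.60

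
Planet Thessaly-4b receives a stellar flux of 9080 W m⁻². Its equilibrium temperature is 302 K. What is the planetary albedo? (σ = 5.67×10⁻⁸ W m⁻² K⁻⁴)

From T_eq⁴ = S(1−A)/(4σ): 1−A = 4σT_eq⁴/S.
1−A = 4 × 5.67×10⁻⁸ × (302)⁴ / 9080 = 0.208.

A ≈ 0.79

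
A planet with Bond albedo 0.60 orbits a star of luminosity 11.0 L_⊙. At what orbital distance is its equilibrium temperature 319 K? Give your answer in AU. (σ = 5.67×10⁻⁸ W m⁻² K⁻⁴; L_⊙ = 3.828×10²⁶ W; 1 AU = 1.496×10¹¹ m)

L = 11.0 × 3.828×10²⁶ = 4.21×10²⁷ W.
From T_eq⁴ = L(1−A)/(16πσd²): d = √[L(1−A)/(16πσT_eq⁴)].
d = √[4.21×10²⁷ × 0.40 / (16π × 5.67×10⁻⁸ × (319)⁴)] = 2.39×10¹¹ m = 1.60 AU.

d ≈ 1.60 AU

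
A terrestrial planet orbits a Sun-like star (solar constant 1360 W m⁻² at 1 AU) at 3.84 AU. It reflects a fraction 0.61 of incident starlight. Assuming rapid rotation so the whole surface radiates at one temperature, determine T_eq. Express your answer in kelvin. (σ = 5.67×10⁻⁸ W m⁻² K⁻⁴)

T_eq ≈ 112 K

Flux at 3.84 AU: S = 1360/3.84² = 92.2 W m⁻².
Energy balance: absorbed = emitted ⇒ πR²·S(1−A) = 4πR²·σT_eq⁴, so T_eq⁴ = S(1−A)/(4σ).
T_eq = [92.2 × 0.39 / (4 × 5.67×10⁻⁸)]^(1/4) = (1.59×10⁸)^(1/4) = 112 K.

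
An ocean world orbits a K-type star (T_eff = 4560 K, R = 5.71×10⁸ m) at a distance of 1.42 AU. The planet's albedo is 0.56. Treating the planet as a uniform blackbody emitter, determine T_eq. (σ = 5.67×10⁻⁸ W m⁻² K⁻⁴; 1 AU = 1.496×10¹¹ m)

d = 1.42 AU = 2.12×10¹¹ m.
L = 4πR_⋆²σT_⋆⁴ = 4π(5.71×10⁸)² × 5.67×10⁻⁸ × (4560)⁴ = 1.00×10²⁶ W.
S = L/(4πd²) = 177 W m⁻².
Energy balance: absorbed = emitted ⇒ πR²·S(1−A) = 4πR²·σT_eq⁴, so T_eq⁴ = S(1−A)/(4σ).
T_eq = [177 × 0.44 / (4 × 5.67×10⁻⁸)]^(1/4) = (3.44×10⁸)^(1/4) = 136 K.

T_eq ≈ 136 K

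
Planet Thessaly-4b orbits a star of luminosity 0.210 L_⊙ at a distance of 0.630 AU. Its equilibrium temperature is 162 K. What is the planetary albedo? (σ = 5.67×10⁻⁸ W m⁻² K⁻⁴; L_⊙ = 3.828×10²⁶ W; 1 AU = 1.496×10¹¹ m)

d = 0.630 AU = 9.42×10¹⁰ m.
L = 0.210 × 3.828×10²⁶ = 8.04×10²⁵ W.
Flux: S = L/(4πd²) = 8.04×10²⁵/(4π×(9.42×10¹⁰)²) = 720 W m⁻².
From T_eq⁴ = S(1−A)/(4σ): 1−A = 4σT_eq⁴/S.
1−A = 4 × 5.67×10⁻⁸ × (162)⁴ / 720 = 0.217.

A ≈ 0.78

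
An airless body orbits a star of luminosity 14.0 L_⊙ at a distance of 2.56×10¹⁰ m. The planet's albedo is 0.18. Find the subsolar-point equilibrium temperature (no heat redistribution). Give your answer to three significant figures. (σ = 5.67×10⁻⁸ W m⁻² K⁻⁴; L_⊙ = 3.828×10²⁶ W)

T_ss ≈ 1750 K

L = 14.0 × 3.828×10²⁶ = 5.36×10²⁷ W.
Flux: S = L/(4πd²) = 5.36×10²⁷/(4π×(2.56×10¹⁰)²) = 6.51×10⁵ W m⁻².
At the subsolar point the surface absorbs S(1−A) and emits σT⁴ per unit area — no factor of 4, since only the local patch is in balance.
T = [6.51×10⁵ × 0.82 / 5.67×10⁻⁸]^(1/4) = (9.41×10¹²)^(1/4) = 1750 K.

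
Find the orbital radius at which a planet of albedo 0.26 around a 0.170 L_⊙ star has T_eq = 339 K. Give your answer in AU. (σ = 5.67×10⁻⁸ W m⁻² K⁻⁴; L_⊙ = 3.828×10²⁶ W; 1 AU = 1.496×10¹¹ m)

d ≈ 0.239 AU

L = 0.170 × 3.828×10²⁶ = 6.51×10²⁵ W.
From T_eq⁴ = L(1−A)/(16πσd²): d = √[L(1−A)/(16πσT_eq⁴)].
d = √[6.51×10²⁵ × 0.74 / (16π × 5.67×10⁻⁸ × (339)⁴)] = 3.58×10¹⁰ m = 0.239 AU.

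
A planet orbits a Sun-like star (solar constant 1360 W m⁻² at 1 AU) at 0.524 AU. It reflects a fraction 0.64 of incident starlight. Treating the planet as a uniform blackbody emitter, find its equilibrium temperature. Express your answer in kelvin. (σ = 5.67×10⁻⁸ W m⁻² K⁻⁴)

Flux at 0.524 AU: S = 1360/0.524² = 4950 W m⁻².
Energy balance: absorbed = emitted ⇒ πR²·S(1−A) = 4πR²·σT_eq⁴, so T_eq⁴ = S(1−A)/(4σ).
T_eq = [4950 × 0.36 / (4 × 5.67×10⁻⁸)]^(1/4) = (7.86×10⁹)^(1/4) = 298 K.

T_eq ≈ 298 K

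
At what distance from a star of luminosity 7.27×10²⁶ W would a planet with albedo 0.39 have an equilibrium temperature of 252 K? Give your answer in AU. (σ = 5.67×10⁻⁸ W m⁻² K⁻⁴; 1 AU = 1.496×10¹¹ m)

d ≈ 1.31 AU

From T_eq⁴ = L(1−A)/(16πσd²): d = √[L(1−A)/(16πσT_eq⁴)].
d = √[7.27×10²⁶ × 0.61 / (16π × 5.67×10⁻⁸ × (252)⁴)] = 1.96×10¹¹ m = 1.31 AU.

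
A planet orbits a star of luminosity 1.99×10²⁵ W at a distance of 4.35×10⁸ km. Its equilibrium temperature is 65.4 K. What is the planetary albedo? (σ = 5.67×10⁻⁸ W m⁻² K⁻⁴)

d = 4.35×10⁸ km = 4.35×10¹¹ m.
Flux: S = L/(4πd²) = 1.99×10²⁵/(4π×(4.35×10¹¹)²) = 8.37 W m⁻².
From T_eq⁴ = S(1−A)/(4σ): 1−A = 4σT_eq⁴/S.
1−A = 4 × 5.67×10⁻⁸ × (65.4)⁴ / 8.37 = 0.496.

A ≈ 0.50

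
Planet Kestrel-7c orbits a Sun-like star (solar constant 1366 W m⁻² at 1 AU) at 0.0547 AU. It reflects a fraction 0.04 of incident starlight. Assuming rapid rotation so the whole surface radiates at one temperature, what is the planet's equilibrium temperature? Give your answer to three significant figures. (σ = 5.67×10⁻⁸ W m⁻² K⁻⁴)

T_eq ≈ 1180 K

Flux at 0.0547 AU: S = 1366/0.0547² = 4.57×10⁵ W m⁻².
Energy balance: absorbed = emitted ⇒ πR²·S(1−A) = 4πR²·σT_eq⁴, so T_eq⁴ = S(1−A)/(4σ).
T_eq = [4.57×10⁵ × 0.96 / (4 × 5.67×10⁻⁸)]^(1/4) = (1.93×10¹²)^(1/4) = 1180 K.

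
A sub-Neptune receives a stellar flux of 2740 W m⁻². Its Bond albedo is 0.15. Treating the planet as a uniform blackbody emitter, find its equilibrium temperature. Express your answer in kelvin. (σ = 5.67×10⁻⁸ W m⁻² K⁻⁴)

Energy balance: absorbed = emitted ⇒ πR²·S(1−A) = 4πR²·σT_eq⁴, so T_eq⁴ = S(1−A)/(4σ).
T_eq = [2740 × 0.85 / (4 × 5.67×10⁻⁸)]^(1/4) = (1.03×10¹⁰)^(1/4) = 318 K.

T_eq ≈ 318 K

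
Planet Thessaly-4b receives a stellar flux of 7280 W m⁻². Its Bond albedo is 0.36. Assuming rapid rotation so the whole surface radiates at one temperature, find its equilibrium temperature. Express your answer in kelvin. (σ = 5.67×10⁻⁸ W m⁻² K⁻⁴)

Energy balance: absorbed = emitted ⇒ πR²·S(1−A) = 4πR²·σT_eq⁴, so T_eq⁴ = S(1−A)/(4σ).
T_eq = [7280 × 0.64 / (4 × 5.67×10⁻⁸)]^(1/4) = (2.05×10¹⁰)^(1/4) = 379 K.

T_eq ≈ 379 K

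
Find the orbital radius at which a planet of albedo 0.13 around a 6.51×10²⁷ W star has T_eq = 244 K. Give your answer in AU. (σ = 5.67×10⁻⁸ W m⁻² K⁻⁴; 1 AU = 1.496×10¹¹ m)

d ≈ 5.01 AU

From T_eq⁴ = L(1−A)/(16πσd²): d = √[L(1−A)/(16πσT_eq⁴)].
d = √[6.51×10²⁷ × 0.87 / (16π × 5.67×10⁻⁸ × (244)⁴)] = 7.49×10¹¹ m = 5.01 AU.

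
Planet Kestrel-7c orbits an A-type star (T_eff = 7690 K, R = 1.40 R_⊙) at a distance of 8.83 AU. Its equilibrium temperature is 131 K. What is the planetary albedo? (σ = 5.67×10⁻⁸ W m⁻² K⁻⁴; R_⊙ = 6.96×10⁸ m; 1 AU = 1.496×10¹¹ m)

R_⋆ = 1.40 × 6.96×10⁸ = 9.74×10⁸ m.
d = 8.83 AU = 1.32×10¹² m.
L = 4πR_⋆²σT_⋆⁴ = 4π(9.74×10⁸)² × 5.67×10⁻⁸ × (7690)⁴ = 2.37×10²⁷ W.
S = L/(4πd²) = 108 W m⁻².
From T_eq⁴ = S(1−A)/(4σ): 1−A = 4σT_eq⁴/S.
1−A = 4 × 5.67×10⁻⁸ × (131)⁴ / 108 = 0.619.

A ≈ 0.38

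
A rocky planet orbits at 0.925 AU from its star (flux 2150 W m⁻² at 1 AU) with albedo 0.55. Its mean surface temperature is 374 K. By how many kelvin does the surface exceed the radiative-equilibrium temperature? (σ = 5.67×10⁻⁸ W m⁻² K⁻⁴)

S = 2150/0.925² = 2513 W m⁻².
T_eq = [S(1−A)/(4σ)]^(1/4) = [2513×0.45/(4×5.67×10⁻⁸)]^(1/4) = 265.7 K.
ΔT = T_surf − T_eq = 374 − 265.7.

ΔT ≈ 108.3 K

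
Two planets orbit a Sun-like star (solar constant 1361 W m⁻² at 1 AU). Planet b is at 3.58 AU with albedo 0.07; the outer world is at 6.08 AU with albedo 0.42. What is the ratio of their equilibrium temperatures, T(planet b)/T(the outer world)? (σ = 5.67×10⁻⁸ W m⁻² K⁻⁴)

T₁/T₂ ≈ 1.466

T_eq = [S₀(1−A)/(4σd²)]^(1/4), so T ∝ (1−A)^(1/4) / √d.
T₁ = [1361×0.93/(4×5.67×10⁻⁸×3.58²)]^(1/4) = 144.46 K.
T₂ = [1361×0.58/(4×5.67×10⁻⁸×6.08²)]^(1/4) = 98.51 K.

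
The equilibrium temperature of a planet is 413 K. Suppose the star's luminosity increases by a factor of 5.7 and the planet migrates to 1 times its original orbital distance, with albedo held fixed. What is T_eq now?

T_eq ≈ 638 K

T_eq ∝ L^(1/4) · d^(−1/2).
T′ = 413 × 5.7^(1/4) / 1^(1/2) = 638 K.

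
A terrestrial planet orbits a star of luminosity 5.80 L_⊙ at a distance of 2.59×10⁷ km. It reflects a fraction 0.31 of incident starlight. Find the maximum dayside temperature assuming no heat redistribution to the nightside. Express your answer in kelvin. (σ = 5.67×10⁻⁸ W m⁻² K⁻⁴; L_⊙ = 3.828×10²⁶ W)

T_ss ≈ 1340 K

d = 2.59×10⁷ km = 2.59×10¹⁰ m.
L = 5.80 × 3.828×10²⁶ = 2.22×10²⁷ W.
Flux: S = L/(4πd²) = 2.22×10²⁷/(4π×(2.59×10¹⁰)²) = 2.63×10⁵ W m⁻².
With no redistribution each surface element balances locally: S(1−A) = σT⁴.
T = [2.63×10⁵ × 0.69 / 5.67×10⁻⁸]^(1/4) = (3.21×10¹²)^(1/4) = 1340 K.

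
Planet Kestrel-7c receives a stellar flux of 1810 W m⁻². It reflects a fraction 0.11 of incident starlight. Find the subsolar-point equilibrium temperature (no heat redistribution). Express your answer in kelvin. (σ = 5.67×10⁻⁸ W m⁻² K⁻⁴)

T_ss ≈ 411 K

At the subsolar point the surface absorbs S(1−A) and emits σT⁴ per unit area — no factor of 4, since only the local patch is in balance.
T = [1810 × 0.89 / 5.67×10⁻⁸]^(1/4) = (2.84×10¹⁰)^(1/4) = 411 K.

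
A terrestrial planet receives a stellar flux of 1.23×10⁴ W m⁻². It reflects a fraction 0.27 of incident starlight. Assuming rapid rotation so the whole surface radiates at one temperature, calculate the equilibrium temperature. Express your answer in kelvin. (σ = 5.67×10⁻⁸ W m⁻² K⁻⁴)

Energy balance: absorbed = emitted ⇒ πR²·S(1−A) = 4πR²·σT_eq⁴, so T_eq⁴ = S(1−A)/(4σ).
T_eq = [1.23×10⁴ × 0.73 / (4 × 5.67×10⁻⁸)]^(1/4) = (3.96×10¹⁰)^(1/4) = 446 K.

T_eq ≈ 446 K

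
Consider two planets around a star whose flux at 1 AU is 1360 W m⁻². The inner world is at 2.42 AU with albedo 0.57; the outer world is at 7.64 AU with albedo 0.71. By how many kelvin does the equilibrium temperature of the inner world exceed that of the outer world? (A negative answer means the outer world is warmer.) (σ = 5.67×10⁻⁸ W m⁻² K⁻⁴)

T_eq = [S₀(1−A)/(4σd²)]^(1/4), so T ∝ (1−A)^(1/4) / √d.
T₁ = [1360×0.43/(4×5.67×10⁻⁸×2.42²)]^(1/4) = 144.85 K.
T₂ = [1360×0.29/(4×5.67×10⁻⁸×7.64²)]^(1/4) = 73.88 K.

ΔT ≈ 71.0 K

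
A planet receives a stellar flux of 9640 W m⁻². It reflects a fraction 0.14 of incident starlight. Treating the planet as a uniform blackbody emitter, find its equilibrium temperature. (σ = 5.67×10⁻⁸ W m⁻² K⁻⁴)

T_eq ≈ 437 K

Energy balance: absorbed = emitted ⇒ πR²·S(1−A) = 4πR²·σT_eq⁴, so T_eq⁴ = S(1−A)/(4σ).
T_eq = [9640 × 0.86 / (4 × 5.67×10⁻⁸)]^(1/4) = (3.66×10¹⁰)^(1/4) = 437 K.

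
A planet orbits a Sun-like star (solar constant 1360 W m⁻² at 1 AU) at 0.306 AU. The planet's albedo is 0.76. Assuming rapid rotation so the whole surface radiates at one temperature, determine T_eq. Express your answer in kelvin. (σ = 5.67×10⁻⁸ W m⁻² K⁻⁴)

T_eq ≈ 352 K

Flux at 0.306 AU: S = 1360/0.306² = 1.45×10⁴ W m⁻².
Energy balance: absorbed = emitted ⇒ πR²·S(1−A) = 4πR²·σT_eq⁴, so T_eq⁴ = S(1−A)/(4σ).
T_eq = [1.45×10⁴ × 0.24 / (4 × 5.67×10⁻⁸)]^(1/4) = (1.54×10¹⁰)^(1/4) = 352 K.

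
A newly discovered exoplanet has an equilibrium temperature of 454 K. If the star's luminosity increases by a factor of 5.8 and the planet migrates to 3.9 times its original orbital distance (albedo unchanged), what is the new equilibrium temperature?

T_eq ∝ L^(1/4) · d^(−1/2).
T′ = 454 × 5.8^(1/4) / 3.9^(1/2) = 357 K.

T_eq ≈ 357 K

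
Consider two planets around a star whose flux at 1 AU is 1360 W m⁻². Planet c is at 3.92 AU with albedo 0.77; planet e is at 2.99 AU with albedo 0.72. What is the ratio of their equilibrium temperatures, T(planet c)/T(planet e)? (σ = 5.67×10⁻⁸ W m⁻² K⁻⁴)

T_eq = [S₀(1−A)/(4σd²)]^(1/4), so T ∝ (1−A)^(1/4) / √d.
T₁ = [1360×0.23/(4×5.67×10⁻⁸×3.92²)]^(1/4) = 97.33 K.
T₂ = [1360×0.28/(4×5.67×10⁻⁸×2.99²)]^(1/4) = 117.07 K.

T₁/T₂ ≈ 0.831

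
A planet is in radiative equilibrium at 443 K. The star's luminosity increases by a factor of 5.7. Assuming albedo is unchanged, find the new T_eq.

T_eq ∝ L^(1/4) · d^(−1/2).
T′ = 443 × 5.7^(1/4) = 684 K.

T_eq ≈ 684 K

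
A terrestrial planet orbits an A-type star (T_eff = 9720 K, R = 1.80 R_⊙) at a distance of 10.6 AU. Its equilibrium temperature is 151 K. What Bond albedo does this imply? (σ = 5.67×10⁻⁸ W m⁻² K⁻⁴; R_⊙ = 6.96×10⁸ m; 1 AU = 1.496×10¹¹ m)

R_⋆ = 1.80 × 6.96×10⁸ = 1.25×10⁹ m.
d = 10.6 AU = 1.59×10¹² m.
L = 4πR_⋆²σT_⋆⁴ = 4π(1.25×10⁹)² × 5.67×10⁻⁸ × (9720)⁴ = 9.98×10²⁷ W.
S = L/(4πd²) = 316 W m⁻².
From T_eq⁴ = S(1−A)/(4σ): 1−A = 4σT_eq⁴/S.
1−A = 4 × 5.67×10⁻⁸ × (151)⁴ / 316 = 0.373.

A ≈ 0.63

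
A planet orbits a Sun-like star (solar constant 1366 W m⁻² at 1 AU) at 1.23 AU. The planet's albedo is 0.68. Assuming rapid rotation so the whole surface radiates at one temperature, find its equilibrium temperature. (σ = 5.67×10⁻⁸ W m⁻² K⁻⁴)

Flux at 1.23 AU: S = 1366/1.23² = 903 W m⁻².
Energy balance: absorbed = emitted ⇒ πR²·S(1−A) = 4πR²·σT_eq⁴, so T_eq⁴ = S(1−A)/(4σ).
T_eq = [903 × 0.32 / (4 × 5.67×10⁻⁸)]^(1/4) = (1.27×10⁹)^(1/4) = 189 K.

T_eq ≈ 189 K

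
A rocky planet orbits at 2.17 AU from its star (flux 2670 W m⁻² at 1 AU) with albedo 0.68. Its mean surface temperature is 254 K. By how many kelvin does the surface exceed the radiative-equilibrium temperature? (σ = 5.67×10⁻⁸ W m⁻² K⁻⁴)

ΔT ≈ 85.8 K

S = 2670/2.17² = 567.0 W m⁻².
T_eq = [S(1−A)/(4σ)]^(1/4) = [567.0×0.32/(4×5.67×10⁻⁸)]^(1/4) = 168.2 K.
ΔT = T_surf − T_eq = 254 − 168.2.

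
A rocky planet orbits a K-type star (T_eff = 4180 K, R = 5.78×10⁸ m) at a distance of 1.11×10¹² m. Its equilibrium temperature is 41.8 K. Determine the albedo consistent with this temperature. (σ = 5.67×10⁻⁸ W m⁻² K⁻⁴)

A ≈ 0.85

L = 4πR_⋆²σT_⋆⁴ = 4π(5.78×10⁸)² × 5.67×10⁻⁸ × (4180)⁴ = 7.27×10²⁵ W.
S = L/(4πd²) = 4.69 W m⁻².
From T_eq⁴ = S(1−A)/(4σ): 1−A = 4σT_eq⁴/S.
1−A = 4 × 5.67×10⁻⁸ × (41.8)⁴ / 4.69 = 0.148.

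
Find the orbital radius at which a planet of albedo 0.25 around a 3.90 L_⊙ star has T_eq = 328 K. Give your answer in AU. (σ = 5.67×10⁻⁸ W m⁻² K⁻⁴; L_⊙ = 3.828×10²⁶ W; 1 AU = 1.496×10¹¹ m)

d ≈ 1.23 AU

L = 3.90 × 3.828×10²⁶ = 1.49×10²⁷ W.
From T_eq⁴ = L(1−A)/(16πσd²): d = √[L(1−A)/(16πσT_eq⁴)].
d = √[1.49×10²⁷ × 0.75 / (16π × 5.67×10⁻⁸ × (328)⁴)] = 1.84×10¹¹ m = 1.23 AU.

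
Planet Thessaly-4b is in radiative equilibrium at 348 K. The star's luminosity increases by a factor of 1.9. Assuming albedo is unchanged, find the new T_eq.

T_eq ≈ 409 K

T_eq ∝ L^(1/4) · d^(−1/2).
T′ = 348 × 1.9^(1/4) = 409 K.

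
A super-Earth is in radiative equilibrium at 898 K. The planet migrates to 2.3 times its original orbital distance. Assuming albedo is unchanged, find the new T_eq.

T_eq ∝ L^(1/4) · d^(−1/2).
T′ = 898 / 2.3^(1/2) = 592 K.

T_eq ≈ 592 K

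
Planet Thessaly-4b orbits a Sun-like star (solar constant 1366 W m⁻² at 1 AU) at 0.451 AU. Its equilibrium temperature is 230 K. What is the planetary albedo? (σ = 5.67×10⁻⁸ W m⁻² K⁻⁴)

A ≈ 0.91

Flux at 0.451 AU: S = 1366/0.451² = 6720 W m⁻².
From T_eq⁴ = S(1−A)/(4σ): 1−A = 4σT_eq⁴/S.
1−A = 4 × 5.67×10⁻⁸ × (230)⁴ / 6720 = 0.095.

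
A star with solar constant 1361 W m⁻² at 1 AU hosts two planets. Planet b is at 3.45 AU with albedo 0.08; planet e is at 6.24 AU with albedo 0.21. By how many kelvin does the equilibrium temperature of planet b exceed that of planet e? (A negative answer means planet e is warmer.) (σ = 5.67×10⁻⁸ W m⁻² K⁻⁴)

T_eq = [S₀(1−A)/(4σd²)]^(1/4), so T ∝ (1−A)^(1/4) / √d.
T₁ = [1361×0.92/(4×5.67×10⁻⁸×3.45²)]^(1/4) = 146.75 K.
T₂ = [1361×0.79/(4×5.67×10⁻⁸×6.24²)]^(1/4) = 105.04 K.

ΔT ≈ 41.7 K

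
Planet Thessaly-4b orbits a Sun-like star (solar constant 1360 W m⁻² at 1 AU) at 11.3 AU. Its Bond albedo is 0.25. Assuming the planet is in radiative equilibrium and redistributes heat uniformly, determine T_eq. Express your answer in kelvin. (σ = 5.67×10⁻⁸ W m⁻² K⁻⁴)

Flux at 11.3 AU: S = 1360/11.3² = 10.7 W m⁻².
Energy balance: absorbed = emitted ⇒ πR²·S(1−A) = 4πR²·σT_eq⁴, so T_eq⁴ = S(1−A)/(4σ).
T_eq = [10.7 × 0.75 / (4 × 5.67×10⁻⁸)]^(1/4) = (3.52×10⁷)^(1/4) = 77.0 K.

T_eq ≈ 77.0 K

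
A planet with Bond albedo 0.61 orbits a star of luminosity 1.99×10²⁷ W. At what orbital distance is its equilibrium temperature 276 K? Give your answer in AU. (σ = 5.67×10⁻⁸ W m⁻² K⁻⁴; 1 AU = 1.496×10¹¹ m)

From T_eq⁴ = L(1−A)/(16πσd²): d = √[L(1−A)/(16πσT_eq⁴)].
d = √[1.99×10²⁷ × 0.39 / (16π × 5.67×10⁻⁸ × (276)⁴)] = 2.17×10¹¹ m = 1.45 AU.

d ≈ 1.45 AU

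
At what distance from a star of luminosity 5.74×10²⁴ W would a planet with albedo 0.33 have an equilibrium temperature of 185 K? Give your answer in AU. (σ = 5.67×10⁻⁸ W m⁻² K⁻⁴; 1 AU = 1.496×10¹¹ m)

d ≈ 0.227 AU

From T_eq⁴ = L(1−A)/(16πσd²): d = √[L(1−A)/(16πσT_eq⁴)].
d = √[5.74×10²⁴ × 0.67 / (16π × 5.67×10⁻⁸ × (185)⁴)] = 3.39×10¹⁰ m = 0.227 AU.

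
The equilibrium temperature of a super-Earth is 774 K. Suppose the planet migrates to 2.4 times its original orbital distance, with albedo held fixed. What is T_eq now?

T_eq ≈ 500 K

T_eq ∝ L^(1/4) · d^(−1/2).
T′ = 774 / 2.4^(1/2) = 500 K.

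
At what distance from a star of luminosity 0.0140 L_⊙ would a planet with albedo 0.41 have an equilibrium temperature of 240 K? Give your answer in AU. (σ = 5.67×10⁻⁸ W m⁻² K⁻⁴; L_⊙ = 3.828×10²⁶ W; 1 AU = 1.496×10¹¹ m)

L = 0.0140 × 3.828×10²⁶ = 5.36×10²⁴ W.
From T_eq⁴ = L(1−A)/(16πσd²): d = √[L(1−A)/(16πσT_eq⁴)].
d = √[5.36×10²⁴ × 0.59 / (16π × 5.67×10⁻⁸ × (240)⁴)] = 1.83×10¹⁰ m = 0.122 AU.

d ≈ 0.122 AU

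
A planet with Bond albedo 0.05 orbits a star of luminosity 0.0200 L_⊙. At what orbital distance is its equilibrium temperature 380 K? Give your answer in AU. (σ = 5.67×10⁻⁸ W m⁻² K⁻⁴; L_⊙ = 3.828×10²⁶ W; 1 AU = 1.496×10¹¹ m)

d ≈ 0.0739 AU

L = 0.0200 × 3.828×10²⁶ = 7.66×10²⁴ W.
From T_eq⁴ = L(1−A)/(16πσd²): d = √[L(1−A)/(16πσT_eq⁴)].
d = √[7.66×10²⁴ × 0.95 / (16π × 5.67×10⁻⁸ × (380)⁴)] = 1.11×10¹⁰ m = 0.0739 AU.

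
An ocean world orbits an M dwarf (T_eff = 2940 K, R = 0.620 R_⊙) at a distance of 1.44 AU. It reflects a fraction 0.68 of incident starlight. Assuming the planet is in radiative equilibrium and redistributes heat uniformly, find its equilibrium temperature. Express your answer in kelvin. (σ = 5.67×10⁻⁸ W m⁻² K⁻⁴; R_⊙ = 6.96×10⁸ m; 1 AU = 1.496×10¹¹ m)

T_eq ≈ 70.0 K

R_⋆ = 0.620 × 6.96×10⁸ = 4.32×10⁸ m.
d = 1.44 AU = 2.15×10¹¹ m.
L = 4πR_⋆²σT_⋆⁴ = 4π(4.32×10⁸)² × 5.67×10⁻⁸ × (2940)⁴ = 9.91×10²⁴ W.
S = L/(4πd²) = 17.0 W m⁻².
Energy balance: absorbed = emitted ⇒ πR²·S(1−A) = 4πR²·σT_eq⁴, so T_eq⁴ = S(1−A)/(4σ).
T_eq = [17.0 × 0.32 / (4 × 5.67×10⁻⁸)]^(1/4) = (2.40×10⁷)^(1/4) = 70.0 K.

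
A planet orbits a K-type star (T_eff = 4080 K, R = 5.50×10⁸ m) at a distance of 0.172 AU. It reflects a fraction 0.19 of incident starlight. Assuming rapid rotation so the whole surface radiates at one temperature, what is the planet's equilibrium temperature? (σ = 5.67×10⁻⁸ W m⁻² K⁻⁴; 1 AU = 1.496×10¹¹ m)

T_eq ≈ 400 K

d = 0.172 AU = 2.57×10¹⁰ m.
L = 4πR_⋆²σT_⋆⁴ = 4π(5.50×10⁸)² × 5.67×10⁻⁸ × (4080)⁴ = 5.97×10²⁵ W.
S = L/(4πd²) = 7180 W m⁻².
Energy balance: absorbed = emitted ⇒ πR²·S(1−A) = 4πR²·σT_eq⁴, so T_eq⁴ = S(1−A)/(4σ).
T_eq = [7180 × 0.81 / (4 × 5.67×10⁻⁸)]^(1/4) = (2.56×10¹⁰)^(1/4) = 400 K.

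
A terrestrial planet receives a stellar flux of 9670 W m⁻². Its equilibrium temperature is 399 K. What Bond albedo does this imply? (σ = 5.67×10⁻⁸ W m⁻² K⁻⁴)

A ≈ 0.41

From T_eq⁴ = S(1−A)/(4σ): 1−A = 4σT_eq⁴/S.
1−A = 4 × 5.67×10⁻⁸ × (399)⁴ / 9670 = 0.594.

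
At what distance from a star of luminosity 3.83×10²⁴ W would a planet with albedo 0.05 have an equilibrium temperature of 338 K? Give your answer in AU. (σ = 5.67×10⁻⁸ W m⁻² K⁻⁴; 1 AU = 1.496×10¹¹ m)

From T_eq⁴ = L(1−A)/(16πσd²): d = √[L(1−A)/(16πσT_eq⁴)].
d = √[3.83×10²⁴ × 0.95 / (16π × 5.67×10⁻⁸ × (338)⁴)] = 9.89×10⁹ m = 0.0661 AU.

d ≈ 0.0661 AU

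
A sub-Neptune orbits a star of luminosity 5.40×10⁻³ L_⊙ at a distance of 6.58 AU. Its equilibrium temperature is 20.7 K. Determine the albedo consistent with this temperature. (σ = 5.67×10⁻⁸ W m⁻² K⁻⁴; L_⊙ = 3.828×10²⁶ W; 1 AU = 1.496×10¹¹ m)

d = 6.58 AU = 9.84×10¹¹ m.
L = 5.40×10⁻³ × 3.828×10²⁶ = 2.07×10²⁴ W.
Flux: S = L/(4πd²) = 2.07×10²⁴/(4π×(9.84×10¹¹)²) = 0.170 W m⁻².
From T_eq⁴ = S(1−A)/(4σ): 1−A = 4σT_eq⁴/S.
1−A = 4 × 5.67×10⁻⁸ × (20.7)⁴ / 0.170 = 0.245.

A ≈ 0.75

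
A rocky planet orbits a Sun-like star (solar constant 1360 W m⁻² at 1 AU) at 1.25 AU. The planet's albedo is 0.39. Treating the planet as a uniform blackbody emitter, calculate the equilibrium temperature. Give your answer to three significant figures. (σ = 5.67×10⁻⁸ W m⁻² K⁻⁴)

T_eq ≈ 220 K

Flux at 1.25 AU: S = 1360/1.25² = 870 W m⁻².
Energy balance: absorbed = emitted ⇒ πR²·S(1−A) = 4πR²·σT_eq⁴, so T_eq⁴ = S(1−A)/(4σ).
T_eq = [870 × 0.61 / (4 × 5.67×10⁻⁸)]^(1/4) = (2.34×10⁹)^(1/4) = 220 K.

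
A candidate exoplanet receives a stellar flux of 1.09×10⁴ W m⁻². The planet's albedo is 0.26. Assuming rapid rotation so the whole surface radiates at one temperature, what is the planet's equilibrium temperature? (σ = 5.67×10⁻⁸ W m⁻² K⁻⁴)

T_eq ≈ 434 K

Energy balance: absorbed = emitted ⇒ πR²·S(1−A) = 4πR²·σT_eq⁴, so T_eq⁴ = S(1−A)/(4σ).
T_eq = [1.09×10⁴ × 0.74 / (4 × 5.67×10⁻⁸)]^(1/4) = (3.56×10¹⁰)^(1/4) = 434 K.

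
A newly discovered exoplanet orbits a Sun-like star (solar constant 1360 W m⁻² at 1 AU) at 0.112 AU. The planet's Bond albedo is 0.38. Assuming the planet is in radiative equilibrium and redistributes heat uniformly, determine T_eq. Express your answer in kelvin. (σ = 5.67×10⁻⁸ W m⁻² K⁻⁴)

T_eq ≈ 738 K

Flux at 0.112 AU: S = 1360/0.112² = 1.08×10⁵ W m⁻².
Energy balance: absorbed = emitted ⇒ πR²·S(1−A) = 4πR²·σT_eq⁴, so T_eq⁴ = S(1−A)/(4σ).
T_eq = [1.08×10⁵ × 0.62 / (4 × 5.67×10⁻⁸)]^(1/4) = (2.96×10¹¹)^(1/4) = 738 K.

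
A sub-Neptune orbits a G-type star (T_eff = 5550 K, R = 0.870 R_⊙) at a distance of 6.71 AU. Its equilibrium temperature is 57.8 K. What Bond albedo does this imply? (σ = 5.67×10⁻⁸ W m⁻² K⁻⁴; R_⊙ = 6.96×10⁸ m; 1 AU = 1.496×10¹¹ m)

A ≈ 0.87

R_⋆ = 0.870 × 6.96×10⁸ = 6.06×10⁸ m.
d = 6.71 AU = 1.00×10¹² m.
L = 4πR_⋆²σT_⋆⁴ = 4π(6.06×10⁸)² × 5.67×10⁻⁸ × (5550)⁴ = 2.48×10²⁶ W.
S = L/(4πd²) = 19.6 W m⁻².
From T_eq⁴ = S(1−A)/(4σ): 1−A = 4σT_eq⁴/S.
1−A = 4 × 5.67×10⁻⁸ × (57.8)⁴ / 19.6 = 0.129.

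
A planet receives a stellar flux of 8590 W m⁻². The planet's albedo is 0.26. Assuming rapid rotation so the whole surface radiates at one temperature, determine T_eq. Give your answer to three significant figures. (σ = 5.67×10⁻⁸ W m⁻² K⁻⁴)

T_eq ≈ 409 K

Energy balance: absorbed = emitted ⇒ πR²·S(1−A) = 4πR²·σT_eq⁴, so T_eq⁴ = S(1−A)/(4σ).
T_eq = [8590 × 0.74 / (4 × 5.67×10⁻⁸)]^(1/4) = (2.80×10¹⁰)^(1/4) = 409 K.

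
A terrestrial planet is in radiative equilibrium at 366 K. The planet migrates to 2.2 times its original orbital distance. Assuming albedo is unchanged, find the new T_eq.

T_eq ∝ L^(1/4) · d^(−1/2).
T′ = 366 / 2.2^(1/2) = 247 K.

T_eq ≈ 247 K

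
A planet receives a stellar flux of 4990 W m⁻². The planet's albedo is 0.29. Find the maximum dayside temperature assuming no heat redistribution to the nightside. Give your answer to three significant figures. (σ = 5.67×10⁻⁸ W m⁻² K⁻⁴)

With no redistribution each surface element balances locally: S(1−A) = σT⁴.
T = [4990 × 0.71 / 5.67×10⁻⁸]^(1/4) = (6.25×10¹⁰)^(1/4) = 500 K.

T_ss ≈ 500 K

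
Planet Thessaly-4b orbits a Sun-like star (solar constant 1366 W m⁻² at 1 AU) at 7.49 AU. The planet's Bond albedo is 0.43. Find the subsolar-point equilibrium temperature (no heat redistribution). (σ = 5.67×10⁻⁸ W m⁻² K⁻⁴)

T_ss ≈ 125 K

Flux at 7.49 AU: S = 1366/7.49² = 24.3 W m⁻².
At the subsolar point the surface absorbs S(1−A) and emits σT⁴ per unit area — no factor of 4, since only the local patch is in balance.
T = [24.3 × 0.57 / 5.67×10⁻⁸]^(1/4) = (2.45×10⁸)^(1/4) = 125 K.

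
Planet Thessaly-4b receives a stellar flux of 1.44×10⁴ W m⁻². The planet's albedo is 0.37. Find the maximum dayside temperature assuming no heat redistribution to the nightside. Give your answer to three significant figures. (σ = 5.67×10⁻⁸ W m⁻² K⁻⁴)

T_ss ≈ 632 K

With no redistribution each surface element balances locally: S(1−A) = σT⁴.
T = [1.44×10⁴ × 0.63 / 5.67×10⁻⁸]^(1/4) = (1.60×10¹¹)^(1/4) = 632 K.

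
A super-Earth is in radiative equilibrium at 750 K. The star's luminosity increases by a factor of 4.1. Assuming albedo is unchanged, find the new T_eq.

T_eq ≈ 1070 K

T_eq ∝ L^(1/4) · d^(−1/2).
T′ = 750 × 4.1^(1/4) = 1070 K.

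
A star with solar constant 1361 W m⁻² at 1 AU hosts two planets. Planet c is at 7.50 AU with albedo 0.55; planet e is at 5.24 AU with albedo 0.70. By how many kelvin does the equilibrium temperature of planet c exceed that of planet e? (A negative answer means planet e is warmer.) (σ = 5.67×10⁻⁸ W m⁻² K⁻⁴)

T_eq = [S₀(1−A)/(4σd²)]^(1/4), so T ∝ (1−A)^(1/4) / √d.
T₁ = [1361×0.45/(4×5.67×10⁻⁸×7.50²)]^(1/4) = 83.24 K.
T₂ = [1361×0.30/(4×5.67×10⁻⁸×5.24²)]^(1/4) = 89.98 K.

ΔT ≈ -6.7 K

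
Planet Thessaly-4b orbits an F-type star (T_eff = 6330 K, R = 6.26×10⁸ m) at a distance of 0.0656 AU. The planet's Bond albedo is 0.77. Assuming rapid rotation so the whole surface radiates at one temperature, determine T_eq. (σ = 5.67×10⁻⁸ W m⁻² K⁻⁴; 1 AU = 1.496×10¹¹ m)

T_eq ≈ 783 K

d = 0.0656 AU = 9.81×10⁹ m.
L = 4πR_⋆²σT_⋆⁴ = 4π(6.26×10⁸)² × 5.67×10⁻⁸ × (6330)⁴ = 4.48×10²⁶ W.
S = L/(4πd²) = 3.70×10⁵ W m⁻².
Energy balance: absorbed = emitted ⇒ πR²·S(1−A) = 4πR²·σT_eq⁴, so T_eq⁴ = S(1−A)/(4σ).
T_eq = [3.70×10⁵ × 0.23 / (4 × 5.67×10⁻⁸)]^(1/4) = (3.76×10¹¹)^(1/4) = 783 K.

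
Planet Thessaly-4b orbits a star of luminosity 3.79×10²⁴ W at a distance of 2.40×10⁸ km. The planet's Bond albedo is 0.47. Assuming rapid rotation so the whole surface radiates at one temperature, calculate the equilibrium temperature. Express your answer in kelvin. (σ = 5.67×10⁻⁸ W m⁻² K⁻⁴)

d = 2.40×10⁸ km = 2.40×10¹¹ m.
Flux: S = L/(4πd²) = 3.79×10²⁴/(4π×(2.40×10¹¹)²) = 5.24 W m⁻².
Energy balance: absorbed = emitted ⇒ πR²·S(1−A) = 4πR²·σT_eq⁴, so T_eq⁴ = S(1−A)/(4σ).
T_eq = [5.24 × 0.53 / (4 × 5.67×10⁻⁸)]^(1/4) = (1.22×10⁷)^(1/4) = 59.1 K.

T_eq ≈ 59.1 K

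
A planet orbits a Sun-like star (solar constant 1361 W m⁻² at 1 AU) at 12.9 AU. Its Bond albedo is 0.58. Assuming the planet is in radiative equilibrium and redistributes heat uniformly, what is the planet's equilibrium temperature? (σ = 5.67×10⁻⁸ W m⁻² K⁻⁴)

Flux at 12.9 AU: S = 1361/12.9² = 8.18 W m⁻².
Energy balance: absorbed = emitted ⇒ πR²·S(1−A) = 4πR²·σT_eq⁴, so T_eq⁴ = S(1−A)/(4σ).
T_eq = [8.18 × 0.42 / (4 × 5.67×10⁻⁸)]^(1/4) = (1.51×10⁷)^(1/4) = 62.4 K.

T_eq ≈ 62.4 K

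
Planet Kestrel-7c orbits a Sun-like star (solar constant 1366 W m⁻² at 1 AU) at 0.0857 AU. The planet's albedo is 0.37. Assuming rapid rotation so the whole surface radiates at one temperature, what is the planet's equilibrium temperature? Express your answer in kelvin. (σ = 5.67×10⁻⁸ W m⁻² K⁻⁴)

Flux at 0.0857 AU: S = 1366/0.0857² = 1.86×10⁵ W m⁻².
Energy balance: absorbed = emitted ⇒ πR²·S(1−A) = 4πR²·σT_eq⁴, so T_eq⁴ = S(1−A)/(4σ).
T_eq = [1.86×10⁵ × 0.63 / (4 × 5.67×10⁻⁸)]^(1/4) = (5.17×10¹¹)^(1/4) = 848 K.

T_eq ≈ 848 K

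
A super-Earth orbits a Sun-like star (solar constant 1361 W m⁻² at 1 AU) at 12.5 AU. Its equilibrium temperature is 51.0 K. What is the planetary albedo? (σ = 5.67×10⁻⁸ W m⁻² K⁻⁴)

A ≈ 0.82

Flux at 12.5 AU: S = 1361/12.5² = 8.71 W m⁻².
From T_eq⁴ = S(1−A)/(4σ): 1−A = 4σT_eq⁴/S.
1−A = 4 × 5.67×10⁻⁸ × (51.0)⁴ / 8.71 = 0.176.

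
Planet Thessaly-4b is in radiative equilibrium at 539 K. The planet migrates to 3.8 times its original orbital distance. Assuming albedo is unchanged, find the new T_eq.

T_eq ∝ L^(1/4) · d^(−1/2).
T′ = 539 / 3.8^(1/2) = 277 K.

T_eq ≈ 277 K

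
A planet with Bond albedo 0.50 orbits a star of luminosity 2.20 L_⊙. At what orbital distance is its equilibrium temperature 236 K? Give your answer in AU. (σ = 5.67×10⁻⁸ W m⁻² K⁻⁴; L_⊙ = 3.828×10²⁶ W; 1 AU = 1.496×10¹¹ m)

d ≈ 1.46 AU

L = 2.20 × 3.828×10²⁶ = 8.42×10²⁶ W.
From T_eq⁴ = L(1−A)/(16πσd²): d = √[L(1−A)/(16πσT_eq⁴)].
d = √[8.42×10²⁶ × 0.50 / (16π × 5.67×10⁻⁸ × (236)⁴)] = 2.18×10¹¹ m = 1.46 AU.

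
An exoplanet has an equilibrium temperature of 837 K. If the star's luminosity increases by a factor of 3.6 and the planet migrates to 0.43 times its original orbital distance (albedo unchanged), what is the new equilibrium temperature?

T_eq ∝ L^(1/4) · d^(−1/2).
T′ = 837 × 3.6^(1/4) / 0.43^(1/2) = 1760 K.

T_eq ≈ 1760 K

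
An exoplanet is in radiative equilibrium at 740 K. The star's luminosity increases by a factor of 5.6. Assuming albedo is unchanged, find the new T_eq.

T_eq ∝ L^(1/4) · d^(−1/2).
T′ = 740 × 5.6^(1/4) = 1140 K.

T_eq ≈ 1140 K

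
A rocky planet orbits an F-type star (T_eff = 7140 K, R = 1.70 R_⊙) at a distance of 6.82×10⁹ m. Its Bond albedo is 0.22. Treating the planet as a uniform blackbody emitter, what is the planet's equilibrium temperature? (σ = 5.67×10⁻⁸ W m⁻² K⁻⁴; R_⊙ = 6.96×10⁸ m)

T_eq ≈ 1980 K

R_⋆ = 1.70 × 6.96×10⁸ = 1.18×10⁹ m.
L = 4πR_⋆²σT_⋆⁴ = 4π(1.18×10⁹)² × 5.67×10⁻⁸ × (7140)⁴ = 2.59×10²⁷ W.
S = L/(4πd²) = 4.44×10⁶ W m⁻².
Energy balance: absorbed = emitted ⇒ πR²·S(1−A) = 4πR²·σT_eq⁴, so T_eq⁴ = S(1−A)/(4σ).
T_eq = [4.44×10⁶ × 0.78 / (4 × 5.67×10⁻⁸)]^(1/4) = (1.53×10¹³)^(1/4) = 1980 K.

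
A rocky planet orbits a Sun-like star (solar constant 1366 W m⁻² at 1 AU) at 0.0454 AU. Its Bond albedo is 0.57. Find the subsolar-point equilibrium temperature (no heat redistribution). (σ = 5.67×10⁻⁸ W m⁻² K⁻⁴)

T_ss ≈ 1500 K

Flux at 0.0454 AU: S = 1366/0.0454² = 6.63×10⁵ W m⁻².
At the subsolar point the surface absorbs S(1−A) and emits σT⁴ per unit area — no factor of 4, since only the local patch is in balance.
T = [6.63×10⁵ × 0.43 / 5.67×10⁻⁸]^(1/4) = (5.03×10¹²)^(1/4) = 1500 K.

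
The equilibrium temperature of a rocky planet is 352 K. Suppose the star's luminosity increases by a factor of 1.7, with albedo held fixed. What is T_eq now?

T_eq ≈ 402 K

T_eq ∝ L^(1/4) · d^(−1/2).
T′ = 352 × 1.7^(1/4) = 402 K.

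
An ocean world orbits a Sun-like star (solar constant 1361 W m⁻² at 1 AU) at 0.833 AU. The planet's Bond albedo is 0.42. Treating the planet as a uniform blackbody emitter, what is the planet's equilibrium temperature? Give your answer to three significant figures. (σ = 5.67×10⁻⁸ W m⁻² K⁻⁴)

Flux at 0.833 AU: S = 1361/0.833² = 1960 W m⁻².
Energy balance: absorbed = emitted ⇒ πR²·S(1−A) = 4πR²·σT_eq⁴, so T_eq⁴ = S(1−A)/(4σ).
T_eq = [1960 × 0.58 / (4 × 5.67×10⁻⁸)]^(1/4) = (5.02×10⁹)^(1/4) = 266 K.

T_eq ≈ 266 K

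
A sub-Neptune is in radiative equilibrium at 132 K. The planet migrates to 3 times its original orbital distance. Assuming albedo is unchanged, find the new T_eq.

T_eq ≈ 76.2 K

T_eq ∝ L^(1/4) · d^(−1/2).
T′ = 132 / 3^(1/2) = 76.2 K.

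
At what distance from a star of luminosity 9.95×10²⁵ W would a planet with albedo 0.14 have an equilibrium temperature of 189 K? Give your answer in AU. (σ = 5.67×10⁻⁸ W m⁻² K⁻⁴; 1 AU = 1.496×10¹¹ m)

d ≈ 1.03 AU

From T_eq⁴ = L(1−A)/(16πσd²): d = √[L(1−A)/(16πσT_eq⁴)].
d = √[9.95×10²⁵ × 0.86 / (16π × 5.67×10⁻⁸ × (189)⁴)] = 1.53×10¹¹ m = 1.03 AU.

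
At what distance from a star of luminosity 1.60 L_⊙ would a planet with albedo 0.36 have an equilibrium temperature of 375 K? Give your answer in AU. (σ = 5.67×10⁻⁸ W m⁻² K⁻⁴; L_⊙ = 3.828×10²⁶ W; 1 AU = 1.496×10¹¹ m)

L = 1.60 × 3.828×10²⁶ = 6.12×10²⁶ W.
From T_eq⁴ = L(1−A)/(16πσd²): d = √[L(1−A)/(16πσT_eq⁴)].
d = √[6.12×10²⁶ × 0.64 / (16π × 5.67×10⁻⁸ × (375)⁴)] = 8.34×10¹⁰ m = 0.557 AU.

d ≈ 0.557 AU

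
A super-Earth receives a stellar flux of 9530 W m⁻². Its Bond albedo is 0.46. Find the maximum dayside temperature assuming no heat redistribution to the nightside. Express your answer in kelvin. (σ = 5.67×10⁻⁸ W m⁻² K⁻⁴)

T_ss ≈ 549 K

With no redistribution each surface element balances locally: S(1−A) = σT⁴.
T = [9530 × 0.54 / 5.67×10⁻⁸]^(1/4) = (9.08×10¹⁰)^(1/4) = 549 K.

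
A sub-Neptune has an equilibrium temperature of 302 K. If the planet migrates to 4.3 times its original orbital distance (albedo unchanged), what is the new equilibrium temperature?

T_eq ∝ L^(1/4) · d^(−1/2).
T′ = 302 / 4.3^(1/2) = 146 K.

T_eq ≈ 146 K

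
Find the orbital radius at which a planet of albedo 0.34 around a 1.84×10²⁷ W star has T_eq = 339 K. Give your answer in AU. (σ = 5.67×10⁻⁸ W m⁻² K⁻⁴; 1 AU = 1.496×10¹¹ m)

From T_eq⁴ = L(1−A)/(16πσd²): d = √[L(1−A)/(16πσT_eq⁴)].
d = √[1.84×10²⁷ × 0.66 / (16π × 5.67×10⁻⁸ × (339)⁴)] = 1.80×10¹¹ m = 1.20 AU.

d ≈ 1.20 AU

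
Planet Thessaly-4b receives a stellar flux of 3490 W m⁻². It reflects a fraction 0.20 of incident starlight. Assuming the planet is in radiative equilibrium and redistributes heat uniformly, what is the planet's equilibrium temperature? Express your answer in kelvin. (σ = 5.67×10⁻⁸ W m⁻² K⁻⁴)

Energy balance: absorbed = emitted ⇒ πR²·S(1−A) = 4πR²·σT_eq⁴, so T_eq⁴ = S(1−A)/(4σ).
T_eq = [3490 × 0.80 / (4 × 5.67×10⁻⁸)]^(1/4) = (1.23×10¹⁰)^(1/4) = 333 K.

T_eq ≈ 333 K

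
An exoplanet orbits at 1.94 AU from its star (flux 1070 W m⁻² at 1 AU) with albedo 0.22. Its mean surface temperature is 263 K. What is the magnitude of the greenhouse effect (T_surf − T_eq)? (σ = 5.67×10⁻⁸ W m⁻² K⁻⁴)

S = 1070/1.94² = 284.3 W m⁻².
T_eq = [S(1−A)/(4σ)]^(1/4) = [284.3×0.78/(4×5.67×10⁻⁸)]^(1/4) = 176.8 K.
ΔT = T_surf − T_eq = 263 − 176.8.

ΔT ≈ 86.2 K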